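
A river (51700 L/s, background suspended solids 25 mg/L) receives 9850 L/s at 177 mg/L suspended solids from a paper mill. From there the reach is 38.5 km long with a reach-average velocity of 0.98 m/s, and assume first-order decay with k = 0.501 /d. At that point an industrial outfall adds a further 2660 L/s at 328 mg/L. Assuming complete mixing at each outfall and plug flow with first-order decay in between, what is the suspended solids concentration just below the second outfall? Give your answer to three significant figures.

51.2 mg/L

Flow-weighted average: C = (51700·25.00 + 9850·177.0) / 61550 = 3036000/61550 = 49.32 mg/L; combined flow 61550 L/s.
Travel time t = 38.5·1000 / 0.98 = 39290 s = 10.91 h.
Applying C = C₀e^(−kt): 49.32 × 0.7963 = 39.28 mg/L.
At the second outfall, C = (61550·39.28 + 2660·328.0) / (61550 + 2660) = 51.24 mg/L.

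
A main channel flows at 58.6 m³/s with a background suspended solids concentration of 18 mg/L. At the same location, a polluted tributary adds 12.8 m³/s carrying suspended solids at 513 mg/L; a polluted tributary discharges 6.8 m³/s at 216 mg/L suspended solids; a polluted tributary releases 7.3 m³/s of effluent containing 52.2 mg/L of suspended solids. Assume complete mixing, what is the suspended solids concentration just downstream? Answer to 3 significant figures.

111 mg/L

Conservation of mass: C = (58.60·18.00 + 12.80·513.0 + 6.800·216.0 + 7.300·52.20) / 85.50 = 9471/85.50 = 110.8 mg/L.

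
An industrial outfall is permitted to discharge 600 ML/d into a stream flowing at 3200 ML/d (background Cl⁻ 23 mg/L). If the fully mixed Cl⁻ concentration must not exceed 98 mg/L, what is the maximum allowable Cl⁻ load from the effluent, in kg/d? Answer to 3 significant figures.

299000 kg/d

Mass balance at the limit: 3200·23.00 + 600.0·Cₑ = 3800·98 → Cₑ = 498.0 mg/L.
600.0 ML/d = 6.944 m³/s. Load = 6.944 m³/s × 498.0 g/m³ × 86 400 s/d = 298800 kg/d.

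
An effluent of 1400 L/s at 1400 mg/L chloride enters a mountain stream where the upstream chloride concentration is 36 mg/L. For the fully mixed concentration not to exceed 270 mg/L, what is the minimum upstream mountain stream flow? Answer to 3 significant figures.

6760 L/s

Set C_mix = 270: (Q·36.00 + 1400·1400) / (Q + 1400) = 270
→ Q = 1400·(1400 − 270)/(270 − 36.00) = 6761 L/s.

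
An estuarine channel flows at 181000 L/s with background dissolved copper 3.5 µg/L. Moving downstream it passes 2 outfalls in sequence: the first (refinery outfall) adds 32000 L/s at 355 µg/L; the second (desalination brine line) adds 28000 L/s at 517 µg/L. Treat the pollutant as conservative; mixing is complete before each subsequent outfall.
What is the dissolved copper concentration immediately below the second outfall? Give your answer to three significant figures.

110 µg/L

Outfall 1: combined Q = 213000 L/s; C = (181000·3.500 + 32000·355.0)/213000 = 56.31 µg/L.
Outfall 2: combined Q = 241000 L/s; C = (213000·56.31 + 28000·517.0)/241000 = 109.8 µg/L.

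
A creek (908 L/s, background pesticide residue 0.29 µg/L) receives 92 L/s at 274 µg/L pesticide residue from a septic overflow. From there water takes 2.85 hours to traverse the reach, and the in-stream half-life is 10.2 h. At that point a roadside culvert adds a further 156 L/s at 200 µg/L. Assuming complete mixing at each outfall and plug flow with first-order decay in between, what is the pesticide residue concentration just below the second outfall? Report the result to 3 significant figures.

45.1 µg/L

Mass balance: C = (908.0·0.2900 + 92.00·274.0) / 1000 = 25470/1000 = 25.47 µg/L; combined flow 1000 L/s.
Half-life 10.2 h → k = ln 2 / 10.2 = 0.06796 h⁻¹ = 1.631 d⁻¹.
Decay over the reach: 25.47·exp(−kt) = 25.47·0.8239 = 20.99 µg/L.
At the second outfall, C = (1000·20.99 + 156.0·200.0) / (1000 + 156.0) = 45.14 µg/L.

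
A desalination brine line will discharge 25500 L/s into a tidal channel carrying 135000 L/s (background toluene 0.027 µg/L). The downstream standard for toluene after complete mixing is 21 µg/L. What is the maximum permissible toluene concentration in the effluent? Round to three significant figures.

132 µg/L

At the limit, (Qr·Cr + Qe·Cₑ)/(Qr + Qe) = 21:
Cₑ = (160500·21 − 135000·0.02700) / 25500 = 132.0 µg/L.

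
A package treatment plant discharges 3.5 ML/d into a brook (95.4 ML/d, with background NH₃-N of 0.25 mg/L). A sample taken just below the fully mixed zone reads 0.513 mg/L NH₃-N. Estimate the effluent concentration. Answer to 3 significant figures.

Mass balance: 95.40·0.2500 + 3.500·Cₑ = 98.90·0.5130
→ Cₑ = (98.90·0.5130 − 95.40·0.2500) / 3.500 = 7.682 mg/L.

7.68 mg/L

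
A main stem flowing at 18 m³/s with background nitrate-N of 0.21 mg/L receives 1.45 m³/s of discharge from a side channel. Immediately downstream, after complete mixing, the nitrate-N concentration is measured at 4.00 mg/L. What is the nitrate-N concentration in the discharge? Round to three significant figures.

51.0 mg/L

Mass balance: 18.00·0.2100 + 1.450·Cₑ = 19.45·4.000
→ Cₑ = (19.45·4.000 − 18.00·0.2100) / 1.450 = 51.05 mg/L.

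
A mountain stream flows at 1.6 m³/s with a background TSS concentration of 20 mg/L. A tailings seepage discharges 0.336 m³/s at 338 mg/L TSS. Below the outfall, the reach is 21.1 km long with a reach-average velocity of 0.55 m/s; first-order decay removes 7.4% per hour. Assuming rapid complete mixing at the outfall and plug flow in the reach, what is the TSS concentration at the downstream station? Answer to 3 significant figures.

33.1 mg/L

After mixing, C = (1.600·20.00 + 0.3360·338.0) / 1.936 = 145.6/1.936 = 75.19 mg/L.
Travel time t = 21.1·1000 / 0.55 = 38360 s = 10.66 h.
7.4%/h lost → k = −ln(1 − 0.074) = 0.07688 h⁻¹.
Decay over the reach: 75.19·exp(−kt) = 75.19·0.4407 = 33.14 mg/L.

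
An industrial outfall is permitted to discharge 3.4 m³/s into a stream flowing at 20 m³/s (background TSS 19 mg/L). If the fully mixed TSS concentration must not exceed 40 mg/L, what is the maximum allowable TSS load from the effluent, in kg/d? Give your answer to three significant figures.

48000 kg/d

Mass balance at the limit: 20.00·19.00 + 3.400·Cₑ = 23.40·40 → Cₑ = 163.5 mg/L.
Load = 3.400 m³/s × 163.5 g/m³ × 86 400 s/d = 48040 kg/d.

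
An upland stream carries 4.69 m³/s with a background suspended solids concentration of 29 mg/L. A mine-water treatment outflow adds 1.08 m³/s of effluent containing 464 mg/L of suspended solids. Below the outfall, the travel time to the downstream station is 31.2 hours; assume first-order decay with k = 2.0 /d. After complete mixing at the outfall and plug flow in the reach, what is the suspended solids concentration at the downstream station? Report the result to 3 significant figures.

Conservation of mass: C = (4.690·29.00 + 1.080·464.0) / 5.770 = 637.1/5.770 = 110.4 mg/L.
Decay over the reach: 110.4·exp(−kt) = 110.4·0.07427 = 8.201 mg/L.

8.20 mg/L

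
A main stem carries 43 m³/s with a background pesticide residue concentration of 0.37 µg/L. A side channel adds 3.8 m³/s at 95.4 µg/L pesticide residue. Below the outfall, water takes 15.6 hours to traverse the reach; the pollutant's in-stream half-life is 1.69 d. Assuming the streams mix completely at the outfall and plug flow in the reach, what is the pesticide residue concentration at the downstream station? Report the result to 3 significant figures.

6.19 µg/L

Flow-weighted average: C = (43.00·0.3700 + 3.800·95.40) / 46.80 = 378.4/46.80 = 8.086 µg/L.
Half-life 1.69 d → k = ln 2 / 1.69 = 0.4101 d⁻¹.
After decay, C = 8.086 × e^(−kt) = 8.086 × 0.7660 = 6.194 µg/L.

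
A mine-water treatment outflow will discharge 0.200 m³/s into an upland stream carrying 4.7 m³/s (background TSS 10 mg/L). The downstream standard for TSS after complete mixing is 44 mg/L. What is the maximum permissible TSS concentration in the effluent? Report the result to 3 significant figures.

At the limit, (Qr·Cr + Qe·Cₑ)/(Qr + Qe) = 44:
Cₑ = (4.900·44 − 4.700·10.00) / 0.2000 = 843.0 mg/L.

843 mg/L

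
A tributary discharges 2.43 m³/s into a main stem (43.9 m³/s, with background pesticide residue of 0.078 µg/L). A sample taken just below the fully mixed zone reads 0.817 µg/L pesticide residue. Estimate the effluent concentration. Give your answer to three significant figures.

Mass balance: 43.90·0.07800 + 2.430·Cₑ = 46.33·0.8170
→ Cₑ = (46.33·0.8170 − 43.90·0.07800) / 2.430 = 14.17 µg/L.

14.2 µg/L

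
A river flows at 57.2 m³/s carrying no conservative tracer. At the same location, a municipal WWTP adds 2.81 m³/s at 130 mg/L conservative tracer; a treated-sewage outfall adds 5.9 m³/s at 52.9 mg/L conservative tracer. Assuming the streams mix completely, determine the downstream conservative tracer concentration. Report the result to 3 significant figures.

Conservation of mass: C = (57.20·0 + 2.810·130.0 + 5.900·52.90) / 65.91 = 677.4/65.91 = 10.28 mg/L.

10.3 mg/L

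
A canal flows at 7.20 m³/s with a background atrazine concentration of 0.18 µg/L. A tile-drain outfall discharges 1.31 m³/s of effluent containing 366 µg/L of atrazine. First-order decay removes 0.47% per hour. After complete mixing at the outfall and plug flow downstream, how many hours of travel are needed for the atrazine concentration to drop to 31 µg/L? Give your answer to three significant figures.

127 h

Mass balance: C = (7.200·0.1800 + 1.310·366.0) / 8.510 = 480.8/8.510 = 56.49 µg/L.
0.47%/h lost → k = −ln(1 − 0.0047) = 0.004711 h⁻¹.
56.49·exp(−k·t) = 31 → t = ln(56.49/31)/k = 458600 s = 127.4 h.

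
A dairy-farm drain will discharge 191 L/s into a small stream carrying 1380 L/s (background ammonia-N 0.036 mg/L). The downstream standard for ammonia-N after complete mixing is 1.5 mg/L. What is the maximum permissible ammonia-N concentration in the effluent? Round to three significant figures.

At the limit, (Qr·Cr + Qe·Cₑ)/(Qr + Qe) = 1.5:
Cₑ = (1571·1.5 − 1380·0.03600) / 191.0 = 12.08 mg/L.

12.1 mg/L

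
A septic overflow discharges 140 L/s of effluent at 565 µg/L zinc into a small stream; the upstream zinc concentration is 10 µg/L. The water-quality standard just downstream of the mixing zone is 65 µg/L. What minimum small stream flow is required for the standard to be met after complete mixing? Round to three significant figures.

1270 L/s

Set C_mix = 65: (Q·10.00 + 140.0·565.0) / (Q + 140.0) = 65
→ Q = 140.0·(565.0 − 65)/(65 − 10.00) = 1273 L/s.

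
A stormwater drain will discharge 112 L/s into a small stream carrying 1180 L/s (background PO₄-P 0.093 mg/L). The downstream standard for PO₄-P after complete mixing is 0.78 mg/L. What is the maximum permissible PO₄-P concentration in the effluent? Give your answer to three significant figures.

8.02 mg/L

At the limit, (Qr·Cr + Qe·Cₑ)/(Qr + Qe) = 0.78:
Cₑ = (1292·0.78 − 1180·0.09300) / 112.0 = 8.018 mg/L.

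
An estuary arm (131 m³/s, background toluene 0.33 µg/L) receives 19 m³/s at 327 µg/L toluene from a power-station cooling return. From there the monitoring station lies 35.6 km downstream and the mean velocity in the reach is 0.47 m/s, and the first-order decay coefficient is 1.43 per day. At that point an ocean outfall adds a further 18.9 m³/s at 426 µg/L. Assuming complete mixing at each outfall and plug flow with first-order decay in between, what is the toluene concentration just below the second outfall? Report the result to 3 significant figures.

Conservation of mass: C = (131.0·0.3300 + 19.00·327.0) / 150.0 = 6256/150.0 = 41.71 µg/L; combined flow 150.0 m³/s.
Travel time t = 35.6·1000 / 0.47 = 75740 s = 21.04 h.
After decay, C = 41.71 × e^(−kt) = 41.71 × 0.2855 = 11.91 µg/L.
Second outfall: C = (150.0·11.91 + 18.90·426.0)/168.9 = 58.24 µg/L.

58.2 µg/L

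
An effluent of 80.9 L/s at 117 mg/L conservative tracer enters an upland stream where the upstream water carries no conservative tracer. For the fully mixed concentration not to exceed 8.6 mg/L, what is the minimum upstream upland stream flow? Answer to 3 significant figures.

Set C_mix = 8.6: (Q·0 + 80.90·117.0) / (Q + 80.90) = 8.6
→ Q = 80.90·(117.0 − 8.6)/(8.6 − 0) = 1020 L/s.

1020 L/s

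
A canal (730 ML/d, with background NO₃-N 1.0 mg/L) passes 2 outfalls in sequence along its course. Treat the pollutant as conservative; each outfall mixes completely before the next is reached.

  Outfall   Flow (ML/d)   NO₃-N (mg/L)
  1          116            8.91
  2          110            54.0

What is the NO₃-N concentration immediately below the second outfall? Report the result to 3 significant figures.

Below outfall 1: Q → 846.0 ML/d, C = (730.0·1.000 + 116.0·8.910)/846.0 = 2.085 mg/L.
Below outfall 2: Q → 956.0 ML/d, C = (846.0·2.085 + 110.0·54.00)/956.0 = 8.058 mg/L.

8.06 mg/L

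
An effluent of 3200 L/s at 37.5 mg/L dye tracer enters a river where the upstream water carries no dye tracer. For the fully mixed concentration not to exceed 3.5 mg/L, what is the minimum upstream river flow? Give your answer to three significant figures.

31100 L/s

Set C_mix = 3.5: (Q·0 + 3200·37.50) / (Q + 3200) = 3.5
→ Q = 3200·(37.50 − 3.5)/(3.5 − 0) = 31090 L/s.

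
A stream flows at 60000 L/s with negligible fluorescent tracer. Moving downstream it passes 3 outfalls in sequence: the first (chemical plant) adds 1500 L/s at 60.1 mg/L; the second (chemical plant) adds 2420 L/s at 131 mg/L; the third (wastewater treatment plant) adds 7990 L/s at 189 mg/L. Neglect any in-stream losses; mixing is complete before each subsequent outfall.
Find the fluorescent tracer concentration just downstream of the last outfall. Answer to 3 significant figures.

26.7 mg/L

Outfall 1: combined Q = 61500 L/s; C = (60000·0 + 1500·60.10)/61500 = 1.466 mg/L.
Outfall 2: combined Q = 63920 L/s; C = (61500·1.466 + 2420·131.0)/63920 = 6.370 mg/L.
Outfall 3: combined Q = 71910 L/s; C = (63920·6.370 + 7990·189.0)/71910 = 26.66 mg/L.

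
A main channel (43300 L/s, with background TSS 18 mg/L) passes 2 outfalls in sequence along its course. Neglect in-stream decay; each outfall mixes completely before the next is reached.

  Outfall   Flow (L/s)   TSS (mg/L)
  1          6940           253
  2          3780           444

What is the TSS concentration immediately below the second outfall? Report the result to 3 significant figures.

78.0 mg/L

Below outfall 1: Q → 50240 L/s, C = (43300·18.00 + 6940·253.0)/50240 = 50.46 mg/L.
Below outfall 2: Q → 54020 L/s, C = (50240·50.46 + 3780·444.0)/54020 = 78.00 mg/L.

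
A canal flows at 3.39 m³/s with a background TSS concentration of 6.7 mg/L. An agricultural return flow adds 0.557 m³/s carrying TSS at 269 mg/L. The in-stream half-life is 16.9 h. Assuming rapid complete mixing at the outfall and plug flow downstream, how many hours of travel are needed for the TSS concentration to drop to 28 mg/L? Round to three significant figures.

Mass balance: C = (3.390·6.700 + 0.5570·269.0) / 3.947 = 172.5/3.947 = 43.72 mg/L.
Half-life 16.9 h → k = ln 2 / 16.9 = 0.04101 h⁻¹ = 0.9844 d⁻¹.
43.72·exp(−k·t) = 28 → t = ln(43.72/28)/k = 39100 s = 10.86 h.

10.9 h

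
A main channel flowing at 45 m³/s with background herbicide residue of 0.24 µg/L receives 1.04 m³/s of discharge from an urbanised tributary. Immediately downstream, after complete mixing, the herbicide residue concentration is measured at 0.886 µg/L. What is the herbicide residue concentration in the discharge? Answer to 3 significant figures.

28.8 µg/L

Mass balance: 45.00·0.2400 + 1.040·Cₑ = 46.04·0.8860
→ Cₑ = (46.04·0.8860 − 45.00·0.2400) / 1.040 = 28.84 µg/L.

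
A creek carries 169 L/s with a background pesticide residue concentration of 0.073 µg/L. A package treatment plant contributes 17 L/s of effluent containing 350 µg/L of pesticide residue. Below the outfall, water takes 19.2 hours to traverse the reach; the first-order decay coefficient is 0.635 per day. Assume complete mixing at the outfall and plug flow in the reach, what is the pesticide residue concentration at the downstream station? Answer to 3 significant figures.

Mixed concentration C = ΣQC/ΣQ = (169.0·0.07300 + 17.00·350.0) / 186.0 = 5962/186.0 = 32.06 µg/L.
First-order decay: C = 32.06·exp(−k·t) = 32.06·0.6017 = 19.29 µg/L.

19.3 µg/L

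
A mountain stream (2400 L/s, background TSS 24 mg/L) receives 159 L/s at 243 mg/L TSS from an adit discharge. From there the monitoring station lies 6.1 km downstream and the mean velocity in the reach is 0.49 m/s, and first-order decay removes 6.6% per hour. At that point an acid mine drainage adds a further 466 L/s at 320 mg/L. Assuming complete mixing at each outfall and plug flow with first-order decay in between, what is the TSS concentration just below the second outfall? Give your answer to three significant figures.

74.4 mg/L

Conservation of mass: C = (2400·24.00 + 159.0·243.0) / 2559 = 96240/2559 = 37.61 mg/L; combined flow 2559 L/s.
Travel time t = 6.1·1000 / 0.49 = 12450 s = 3.458 h.
6.6%/h lost → k = −ln(1 − 0.066) = 0.06828 h⁻¹.
Decay over the reach: 37.61·exp(−kt) = 37.61·0.7897 = 29.70 mg/L.
Second outfall: C = (2559·29.70 + 466.0·320.0)/3025 = 74.42 mg/L.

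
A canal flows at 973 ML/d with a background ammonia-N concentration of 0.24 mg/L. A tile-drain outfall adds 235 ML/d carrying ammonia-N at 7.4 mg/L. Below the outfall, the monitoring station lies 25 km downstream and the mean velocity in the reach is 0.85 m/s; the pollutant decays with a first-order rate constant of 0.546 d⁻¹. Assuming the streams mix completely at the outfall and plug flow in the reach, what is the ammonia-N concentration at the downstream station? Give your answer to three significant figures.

1.36 mg/L

Mass balance: C = (973.0·0.2400 + 235.0·7.400) / 1208 = 1973/1208 = 1.633 mg/L.
Travel time t = 25·1000 / 0.85 = 29410 s = 8.170 h.
Applying C = C₀e^(−kt): 1.633 × 0.8304 = 1.356 mg/L.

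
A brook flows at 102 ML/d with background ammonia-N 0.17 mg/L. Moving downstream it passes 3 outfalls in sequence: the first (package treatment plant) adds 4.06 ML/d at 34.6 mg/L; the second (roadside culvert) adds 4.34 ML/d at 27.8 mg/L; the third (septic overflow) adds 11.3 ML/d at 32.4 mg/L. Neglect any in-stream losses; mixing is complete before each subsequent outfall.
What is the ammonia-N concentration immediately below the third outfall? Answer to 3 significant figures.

Outfall 1: combined Q = 106.1 ML/d; C = (102.0·0.1700 + 4.060·34.60)/106.1 = 1.488 mg/L.
Outfall 2: combined Q = 110.4 ML/d; C = (106.1·1.488 + 4.340·27.80)/110.4 = 2.522 mg/L.
Outfall 3: combined Q = 121.7 ML/d; C = (110.4·2.522 + 11.30·32.40)/121.7 = 5.297 mg/L.

5.30 mg/L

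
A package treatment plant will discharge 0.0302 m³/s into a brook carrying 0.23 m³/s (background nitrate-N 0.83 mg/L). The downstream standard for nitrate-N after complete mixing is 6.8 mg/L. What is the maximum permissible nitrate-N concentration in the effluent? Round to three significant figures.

52.3 mg/L

At the limit, (Qr·Cr + Qe·Cₑ)/(Qr + Qe) = 6.8:
Cₑ = (0.2602·6.8 − 0.2300·0.8300) / 0.03020 = 52.27 mg/L.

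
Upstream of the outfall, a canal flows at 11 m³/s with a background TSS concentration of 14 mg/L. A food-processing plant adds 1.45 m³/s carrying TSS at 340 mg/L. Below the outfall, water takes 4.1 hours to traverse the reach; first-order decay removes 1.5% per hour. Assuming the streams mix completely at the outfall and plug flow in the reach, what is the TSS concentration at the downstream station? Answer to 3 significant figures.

48.8 mg/L

Mixed concentration C = ΣQC/ΣQ = (11.00·14.00 + 1.450·340.0) / 12.45 = 647.0/12.45 = 51.97 mg/L.
1.5%/h lost → k = −ln(1 − 0.015) = 0.01511 h⁻¹.
Applying C = C₀e^(−kt): 51.97 × 0.9399 = 48.85 mg/L.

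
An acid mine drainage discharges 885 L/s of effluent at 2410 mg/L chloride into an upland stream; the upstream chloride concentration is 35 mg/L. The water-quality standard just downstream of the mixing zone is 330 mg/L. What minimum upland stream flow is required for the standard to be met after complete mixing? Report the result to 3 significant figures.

Set C_mix = 330: (Q·35.00 + 885.0·2410) / (Q + 885.0) = 330
→ Q = 885.0·(2410 − 330)/(330 − 35.00) = 6240 L/s.

6240 L/s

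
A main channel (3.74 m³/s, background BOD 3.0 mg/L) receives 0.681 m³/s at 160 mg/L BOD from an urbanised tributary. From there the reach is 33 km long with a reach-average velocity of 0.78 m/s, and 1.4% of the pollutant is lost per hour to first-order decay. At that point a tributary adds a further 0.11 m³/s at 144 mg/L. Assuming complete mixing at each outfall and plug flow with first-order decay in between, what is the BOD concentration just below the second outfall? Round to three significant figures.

Mass balance: C = (3.740·3.000 + 0.6810·160.0) / 4.421 = 120.2/4.421 = 27.18 mg/L; combined flow 4.421 m³/s.
Travel time t = 33·1000 / 0.78 = 42310 s = 11.75 h.
1.4%/h lost → k = −ln(1 − 0.014) = 0.01410 h⁻¹.
Decay over the reach: 27.18·exp(−kt) = 27.18·0.8473 = 23.03 mg/L.
Second outfall: C = (4.421·23.03 + 0.1100·144.0)/4.531 = 25.97 mg/L.

26.0 mg/L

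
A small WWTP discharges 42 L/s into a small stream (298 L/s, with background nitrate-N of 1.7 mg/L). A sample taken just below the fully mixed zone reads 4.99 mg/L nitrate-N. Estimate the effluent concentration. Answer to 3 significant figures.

28.3 mg/L

Mass balance: 298.0·1.700 + 42.00·Cₑ = 340.0·4.990
→ Cₑ = (340.0·4.990 − 298.0·1.700) / 42.00 = 28.33 mg/L.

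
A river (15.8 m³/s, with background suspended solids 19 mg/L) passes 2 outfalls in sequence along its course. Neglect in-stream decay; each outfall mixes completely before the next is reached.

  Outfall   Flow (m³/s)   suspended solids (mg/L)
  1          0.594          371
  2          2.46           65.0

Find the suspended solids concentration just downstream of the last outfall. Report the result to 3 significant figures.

36.1 mg/L

After outfall 1: Q = 15.80 + 0.5940 = 16.39 m³/s; C = (15.80·19.00 + 0.5940·371.0)/16.39 = 31.75 mg/L.
After outfall 2: Q = 16.39 + 2.460 = 18.85 m³/s; C = (16.39·31.75 + 2.460·65.00)/18.85 = 36.09 mg/L.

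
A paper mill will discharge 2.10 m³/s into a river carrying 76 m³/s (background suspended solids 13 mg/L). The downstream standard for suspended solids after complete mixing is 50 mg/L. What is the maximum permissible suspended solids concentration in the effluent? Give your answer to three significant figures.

At the limit, (Qr·Cr + Qe·Cₑ)/(Qr + Qe) = 50:
Cₑ = (78.10·50 − 76.00·13.00) / 2.100 = 1389 mg/L.

1390 mg/L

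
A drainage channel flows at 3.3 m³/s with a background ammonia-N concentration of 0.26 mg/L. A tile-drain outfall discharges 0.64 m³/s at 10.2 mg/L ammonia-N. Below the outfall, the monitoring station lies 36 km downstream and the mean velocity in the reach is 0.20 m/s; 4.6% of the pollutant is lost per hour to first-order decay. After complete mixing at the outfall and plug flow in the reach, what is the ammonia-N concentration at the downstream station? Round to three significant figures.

After mixing, C = (3.300·0.2600 + 0.6400·10.20) / 3.940 = 7.386/3.940 = 1.875 mg/L.
Travel time t = 36·1000 / 0.20 = 180000 s = 50.00 h.
4.6%/h lost → k = −ln(1 − 0.046) = 0.04709 h⁻¹.
Decay over the reach: 1.875·exp(−kt) = 1.875·0.09493 = 0.1780 mg/L.

0.178 mg/L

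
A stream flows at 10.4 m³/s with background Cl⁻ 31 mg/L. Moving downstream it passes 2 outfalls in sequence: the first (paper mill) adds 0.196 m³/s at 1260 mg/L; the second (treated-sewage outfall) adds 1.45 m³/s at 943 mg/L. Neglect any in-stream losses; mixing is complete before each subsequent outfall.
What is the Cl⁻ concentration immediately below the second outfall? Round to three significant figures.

161 mg/L

After outfall 1: Q = 10.40 + 0.1960 = 10.60 m³/s; C = (10.40·31.00 + 0.1960·1260)/10.60 = 53.73 mg/L.
After outfall 2: Q = 10.60 + 1.450 = 12.05 m³/s; C = (10.60·53.73 + 1.450·943.0)/12.05 = 160.8 mg/L.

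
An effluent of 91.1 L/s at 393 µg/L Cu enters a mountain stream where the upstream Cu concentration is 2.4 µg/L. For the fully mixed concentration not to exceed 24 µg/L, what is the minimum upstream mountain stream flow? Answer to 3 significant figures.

1560 L/s

Set C_mix = 24: (Q·2.400 + 91.10·393.0) / (Q + 91.10) = 24
→ Q = 91.10·(393.0 − 24)/(24 − 2.400) = 1556 L/s.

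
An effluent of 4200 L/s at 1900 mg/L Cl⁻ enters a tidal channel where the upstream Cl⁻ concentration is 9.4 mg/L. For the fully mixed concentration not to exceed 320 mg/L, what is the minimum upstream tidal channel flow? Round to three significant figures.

21400 L/s

Set C_mix = 320: (Q·9.400 + 4200·1900) / (Q + 4200) = 320
→ Q = 4200·(1900 − 320)/(320 − 9.400) = 21370 L/s.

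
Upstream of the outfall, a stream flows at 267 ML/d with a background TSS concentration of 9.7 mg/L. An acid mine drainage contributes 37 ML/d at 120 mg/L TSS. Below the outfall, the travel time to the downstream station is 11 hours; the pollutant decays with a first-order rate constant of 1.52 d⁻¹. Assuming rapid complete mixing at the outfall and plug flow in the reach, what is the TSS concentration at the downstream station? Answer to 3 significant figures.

11.5 mg/L

Flow-weighted average: C = (267.0·9.700 + 37.00·120.0) / 304.0 = 7030/304.0 = 23.12 mg/L.
Decay over the reach: 23.12·exp(−kt) = 23.12·0.4982 = 11.52 mg/L.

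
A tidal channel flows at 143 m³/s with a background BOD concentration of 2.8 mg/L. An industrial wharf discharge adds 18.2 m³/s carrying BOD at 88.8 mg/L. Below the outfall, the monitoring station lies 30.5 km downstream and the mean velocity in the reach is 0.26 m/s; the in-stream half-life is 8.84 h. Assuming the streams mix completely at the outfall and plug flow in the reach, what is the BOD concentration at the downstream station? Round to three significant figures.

Conservation of mass: C = (143.0·2.800 + 18.20·88.80) / 161.2 = 2017/161.2 = 12.51 mg/L.
Travel time t = 30.5·1000 / 0.26 = 117300 s = 32.59 h.
Half-life 8.84 h → k = ln 2 / 8.84 = 0.07841 h⁻¹ = 1.882 d⁻¹.
Decay over the reach: 12.51·exp(−kt) = 12.51·0.07769 = 0.9719 mg/L.

0.972 mg/L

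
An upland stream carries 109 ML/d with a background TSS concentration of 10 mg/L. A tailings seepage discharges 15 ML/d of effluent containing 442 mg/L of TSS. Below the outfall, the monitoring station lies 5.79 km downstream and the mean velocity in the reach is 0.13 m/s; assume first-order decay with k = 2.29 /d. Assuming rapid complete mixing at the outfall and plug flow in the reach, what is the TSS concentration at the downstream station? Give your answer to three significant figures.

Flow-weighted average: C = (109.0·10.00 + 15.00·442.0) / 124.0 = 7720/124.0 = 62.26 mg/L.
Travel time t = 5.79·1000 / 0.13 = 44540 s = 12.37 h.
After decay, C = 62.26 × e^(−kt) = 62.26 × 0.3071 = 19.12 mg/L.

19.1 mg/L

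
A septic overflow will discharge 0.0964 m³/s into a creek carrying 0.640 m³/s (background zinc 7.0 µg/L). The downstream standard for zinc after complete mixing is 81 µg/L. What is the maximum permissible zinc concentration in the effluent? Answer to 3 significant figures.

572 µg/L

At the limit, (Qr·Cr + Qe·Cₑ)/(Qr + Qe) = 81:
Cₑ = (0.7364·81 − 0.6400·7.000) / 0.09640 = 572.3 µg/L.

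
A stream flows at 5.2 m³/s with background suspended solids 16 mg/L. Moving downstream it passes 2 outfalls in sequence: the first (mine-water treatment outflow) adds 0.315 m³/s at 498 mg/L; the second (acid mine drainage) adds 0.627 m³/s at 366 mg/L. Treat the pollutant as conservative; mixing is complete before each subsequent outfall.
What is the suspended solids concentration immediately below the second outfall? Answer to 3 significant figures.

76.4 mg/L

Outfall 1: combined Q = 5.515 m³/s; C = (5.200·16.00 + 0.3150·498.0)/5.515 = 43.53 mg/L.
Outfall 2: combined Q = 6.142 m³/s; C = (5.515·43.53 + 0.6270·366.0)/6.142 = 76.45 mg/L.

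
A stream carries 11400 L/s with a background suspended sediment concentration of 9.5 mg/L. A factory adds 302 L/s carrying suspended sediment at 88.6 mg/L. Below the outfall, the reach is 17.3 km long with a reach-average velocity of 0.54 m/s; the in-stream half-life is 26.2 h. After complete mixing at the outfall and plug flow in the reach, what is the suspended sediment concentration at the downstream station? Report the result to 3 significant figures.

9.12 mg/L

After mixing, C = (11400·9.500 + 302.0·88.60) / 11700 = 135100/11700 = 11.54 mg/L.
Travel time t = 17.3·1000 / 0.54 = 32040 s = 8.899 h.
Half-life 26.2 h → k = ln 2 / 26.2 = 0.02646 h⁻¹ = 0.6349 d⁻¹.
First-order decay: C = 11.54·exp(−k·t) = 11.54·0.7902 = 9.120 mg/L.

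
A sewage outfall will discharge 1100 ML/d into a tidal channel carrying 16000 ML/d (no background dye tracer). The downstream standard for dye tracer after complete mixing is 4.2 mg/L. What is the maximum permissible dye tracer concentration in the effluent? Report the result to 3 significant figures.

65.3 mg/L

At the limit, (Qr·Cr + Qe·Cₑ)/(Qr + Qe) = 4.2:
Cₑ = (17100·4.2 − 16000·0) / 1100 = 65.29 mg/L.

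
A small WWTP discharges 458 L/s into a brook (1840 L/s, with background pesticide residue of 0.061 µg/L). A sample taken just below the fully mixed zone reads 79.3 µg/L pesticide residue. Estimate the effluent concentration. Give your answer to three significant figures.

Mass balance: 1840·0.06100 + 458.0·Cₑ = 2298·79.30
→ Cₑ = (2298·79.30 − 1840·0.06100) / 458.0 = 397.6 µg/L.

398 µg/L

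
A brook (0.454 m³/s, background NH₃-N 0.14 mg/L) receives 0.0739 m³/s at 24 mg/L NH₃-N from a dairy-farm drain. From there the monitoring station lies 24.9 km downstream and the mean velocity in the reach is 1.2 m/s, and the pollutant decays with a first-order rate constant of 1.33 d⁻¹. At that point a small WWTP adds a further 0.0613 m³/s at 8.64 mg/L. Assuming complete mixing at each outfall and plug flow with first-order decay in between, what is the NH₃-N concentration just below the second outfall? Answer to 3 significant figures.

3.16 mg/L

Mixed concentration C = ΣQC/ΣQ = (0.4540·0.1400 + 0.07390·24.00) / 0.5279 = 1.837/0.5279 = 3.480 mg/L; combined flow 0.5279 m³/s.
Travel time t = 24.9·1000 / 1.2 = 20750 s = 5.764 h.
First-order decay: C = 3.480·exp(−k·t) = 3.480·0.7266 = 2.529 mg/L.
Second outfall: C = (0.5279·2.529 + 0.06130·8.640)/0.5892 = 3.164 mg/L.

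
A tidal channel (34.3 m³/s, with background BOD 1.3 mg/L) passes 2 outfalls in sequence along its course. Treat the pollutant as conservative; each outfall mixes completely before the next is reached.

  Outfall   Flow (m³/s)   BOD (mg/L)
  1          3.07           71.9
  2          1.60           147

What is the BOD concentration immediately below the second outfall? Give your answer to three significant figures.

Outfall 1: combined Q = 37.37 m³/s; C = (34.30·1.300 + 3.070·71.90)/37.37 = 7.100 mg/L.
Outfall 2: combined Q = 38.97 m³/s; C = (37.37·7.100 + 1.600·147.0)/38.97 = 12.84 mg/L.

12.8 mg/L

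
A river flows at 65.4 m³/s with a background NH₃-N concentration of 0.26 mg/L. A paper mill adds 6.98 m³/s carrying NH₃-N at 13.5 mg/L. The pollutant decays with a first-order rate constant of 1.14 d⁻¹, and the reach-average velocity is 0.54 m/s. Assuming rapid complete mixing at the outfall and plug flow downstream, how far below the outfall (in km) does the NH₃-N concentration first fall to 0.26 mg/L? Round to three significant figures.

72.7 km

Mixed concentration C = ΣQC/ΣQ = (65.40·0.2600 + 6.980·13.50) / 72.38 = 111.2/72.38 = 1.537 mg/L.
Set 1.537·exp(−k·t) = 0.26 → t = ln(1.537/0.26)/k = 134700 s = 37.41 h.
Distance = v·t = 0.54·134700 = 72720 m = 72.72 km.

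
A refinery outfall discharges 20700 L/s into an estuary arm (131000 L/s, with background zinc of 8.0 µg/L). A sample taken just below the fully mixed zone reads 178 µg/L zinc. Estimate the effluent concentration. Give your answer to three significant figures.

1250 µg/L

Mass balance: 131000·8.000 + 20700·Cₑ = 151700·178.0
→ Cₑ = (151700·178.0 − 131000·8.000) / 20700 = 1254 µg/L.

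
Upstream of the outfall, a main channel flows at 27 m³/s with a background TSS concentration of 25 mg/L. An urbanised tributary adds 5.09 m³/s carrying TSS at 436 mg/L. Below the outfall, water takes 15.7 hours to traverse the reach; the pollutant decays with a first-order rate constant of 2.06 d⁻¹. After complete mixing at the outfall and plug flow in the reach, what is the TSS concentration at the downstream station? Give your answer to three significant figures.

23.4 mg/L

Mixed concentration C = ΣQC/ΣQ = (27.00·25.00 + 5.090·436.0) / 32.09 = 2894/32.09 = 90.19 mg/L.
Decay over the reach: 90.19·exp(−kt) = 90.19·0.2599 = 23.44 mg/L.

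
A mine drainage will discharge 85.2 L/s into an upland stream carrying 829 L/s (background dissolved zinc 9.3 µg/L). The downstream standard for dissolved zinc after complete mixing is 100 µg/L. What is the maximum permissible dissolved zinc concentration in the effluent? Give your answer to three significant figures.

At the limit, (Qr·Cr + Qe·Cₑ)/(Qr + Qe) = 100:
Cₑ = (914.2·100 − 829.0·9.300) / 85.20 = 982.5 µg/L.

983 µg/L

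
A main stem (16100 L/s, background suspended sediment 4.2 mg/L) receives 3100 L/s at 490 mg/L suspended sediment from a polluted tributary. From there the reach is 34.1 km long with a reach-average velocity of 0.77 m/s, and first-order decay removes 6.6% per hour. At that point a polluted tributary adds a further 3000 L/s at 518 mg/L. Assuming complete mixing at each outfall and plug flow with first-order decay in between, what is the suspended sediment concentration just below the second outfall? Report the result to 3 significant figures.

101 mg/L

Mixed concentration C = ΣQC/ΣQ = (16100·4.200 + 3100·490.0) / 19200 = 1587000/19200 = 82.64 mg/L; combined flow 19200 L/s.
Travel time t = 34.1·1000 / 0.77 = 44290 s = 12.30 h.
6.6%/h lost → k = −ln(1 − 0.066) = 0.06828 h⁻¹.
Applying C = C₀e^(−kt): 82.64 × 0.4317 = 35.68 mg/L.
Second outfall: C = (19200·35.68 + 3000·518.0)/22200 = 100.9 mg/L.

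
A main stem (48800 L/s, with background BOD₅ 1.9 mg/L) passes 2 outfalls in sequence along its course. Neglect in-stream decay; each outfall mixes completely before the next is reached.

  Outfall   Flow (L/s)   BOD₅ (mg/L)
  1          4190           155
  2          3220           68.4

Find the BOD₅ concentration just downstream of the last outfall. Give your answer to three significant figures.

17.1 mg/L

Outfall 1: combined Q = 52990 L/s; C = (48800·1.900 + 4190·155.0)/52990 = 14.01 mg/L.
Outfall 2: combined Q = 56210 L/s; C = (52990·14.01 + 3220·68.40)/56210 = 17.12 mg/L.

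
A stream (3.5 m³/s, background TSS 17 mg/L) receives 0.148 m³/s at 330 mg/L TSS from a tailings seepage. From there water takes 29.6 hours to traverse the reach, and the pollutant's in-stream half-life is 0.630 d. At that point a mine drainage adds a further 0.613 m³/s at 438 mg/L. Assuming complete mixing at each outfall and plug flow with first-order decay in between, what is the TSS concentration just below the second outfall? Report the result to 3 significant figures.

Mixed concentration C = ΣQC/ΣQ = (3.500·17.00 + 0.1480·330.0) / 3.648 = 108.3/3.648 = 29.70 mg/L; combined flow 3.648 m³/s.
Half-life 0.630 d → k = ln 2 / 0.630 = 1.100 d⁻¹.
After decay, C = 29.70 × e^(−kt) = 29.70 × 0.2574 = 7.646 mg/L.
Second outfall: C = (3.648·7.646 + 0.6130·438.0)/4.261 = 69.56 mg/L.

69.6 mg/L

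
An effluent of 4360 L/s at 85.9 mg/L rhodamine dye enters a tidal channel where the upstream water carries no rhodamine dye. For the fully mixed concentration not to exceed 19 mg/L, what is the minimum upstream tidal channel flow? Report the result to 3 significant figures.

15400 L/s

Set C_mix = 19: (Q·0 + 4360·85.90) / (Q + 4360) = 19
→ Q = 4360·(85.90 − 19)/(19 − 0) = 15350 L/s.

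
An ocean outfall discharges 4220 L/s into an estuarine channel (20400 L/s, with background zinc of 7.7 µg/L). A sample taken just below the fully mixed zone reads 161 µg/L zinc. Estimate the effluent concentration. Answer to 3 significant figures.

902 µg/L

Mass balance: 20400·7.700 + 4220·Cₑ = 24620·161.0
→ Cₑ = (24620·161.0 − 20400·7.700) / 4220 = 902.1 µg/L.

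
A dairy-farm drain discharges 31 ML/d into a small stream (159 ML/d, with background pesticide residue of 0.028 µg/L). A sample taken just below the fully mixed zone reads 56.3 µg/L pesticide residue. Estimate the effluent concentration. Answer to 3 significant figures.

Mass balance: 159.0·0.02800 + 31.00·Cₑ = 190.0·56.30
→ Cₑ = (190.0·56.30 − 159.0·0.02800) / 31.00 = 344.9 µg/L.

345 µg/L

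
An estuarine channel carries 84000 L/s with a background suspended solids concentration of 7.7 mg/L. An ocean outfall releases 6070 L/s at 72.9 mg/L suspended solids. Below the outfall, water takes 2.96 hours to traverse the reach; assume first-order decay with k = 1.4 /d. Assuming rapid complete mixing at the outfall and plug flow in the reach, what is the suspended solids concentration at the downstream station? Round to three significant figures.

Conservation of mass: C = (84000·7.700 + 6070·72.90) / 90070 = 1089000/90070 = 12.09 mg/L.
After decay, C = 12.09 × e^(−kt) = 12.09 × 0.8414 = 10.18 mg/L.

10.2 mg/L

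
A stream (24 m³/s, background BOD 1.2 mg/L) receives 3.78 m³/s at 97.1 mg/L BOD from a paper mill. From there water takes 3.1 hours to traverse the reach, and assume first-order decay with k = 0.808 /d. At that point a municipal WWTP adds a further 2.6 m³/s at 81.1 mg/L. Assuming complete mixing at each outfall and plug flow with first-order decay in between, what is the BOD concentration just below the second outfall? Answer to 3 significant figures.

Flow-weighted average: C = (24.00·1.200 + 3.780·97.10) / 27.78 = 395.8/27.78 = 14.25 mg/L; combined flow 27.78 m³/s.
After decay, C = 14.25 × e^(−kt) = 14.25 × 0.9009 = 12.84 mg/L.
At the second outfall, C = (27.78·12.84 + 2.600·81.10) / (27.78 + 2.600) = 18.68 mg/L.

18.7 mg/L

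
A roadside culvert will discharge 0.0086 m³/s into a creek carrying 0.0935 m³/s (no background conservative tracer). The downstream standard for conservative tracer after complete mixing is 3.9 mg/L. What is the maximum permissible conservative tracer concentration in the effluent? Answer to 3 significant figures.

At the limit, (Qr·Cr + Qe·Cₑ)/(Qr + Qe) = 3.9:
Cₑ = (0.1021·3.9 − 0.09350·0) / 0.008600 = 46.30 mg/L.

46.3 mg/L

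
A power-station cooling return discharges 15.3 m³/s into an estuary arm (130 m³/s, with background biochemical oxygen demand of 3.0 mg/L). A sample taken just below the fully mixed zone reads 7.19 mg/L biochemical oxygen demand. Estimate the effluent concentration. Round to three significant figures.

Mass balance: 130.0·3.000 + 15.30·Cₑ = 145.3·7.190
→ Cₑ = (145.3·7.190 − 130.0·3.000) / 15.30 = 42.79 mg/L.

42.8 mg/L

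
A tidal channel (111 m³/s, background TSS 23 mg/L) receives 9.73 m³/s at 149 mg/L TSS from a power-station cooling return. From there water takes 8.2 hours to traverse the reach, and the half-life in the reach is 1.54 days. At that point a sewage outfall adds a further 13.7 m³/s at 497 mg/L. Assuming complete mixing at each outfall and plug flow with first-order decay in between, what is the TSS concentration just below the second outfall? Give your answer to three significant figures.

After mixing, C = (111.0·23.00 + 9.730·149.0) / 120.7 = 4003/120.7 = 33.15 mg/L; combined flow 120.7 m³/s.
Half-life 1.54 d → k = ln 2 / 1.54 = 0.4501 d⁻¹.
Decay over the reach: 33.15·exp(−kt) = 33.15·0.8575 = 28.43 mg/L.
At the second outfall, C = (120.7·28.43 + 13.70·497.0) / (120.7 + 13.70) = 76.18 mg/L.

76.2 mg/L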